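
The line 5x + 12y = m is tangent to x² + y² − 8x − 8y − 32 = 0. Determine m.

m = −36 or m = 172

Tangency holds when the distance from the centre (4, 4) to the line equals the radius 8:
|5·4 + 12·4 − m| / √169 = 8
|m − (68)| = 8·13, so m = 172 or m = −36.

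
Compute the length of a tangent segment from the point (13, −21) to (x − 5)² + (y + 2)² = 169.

With centre O = (5, −2), |OP|² = 425 and r² = 169.
The tangent meets the radius at right angles, so tangent² = |PO|² − r² = 425 − 169 = 256.

16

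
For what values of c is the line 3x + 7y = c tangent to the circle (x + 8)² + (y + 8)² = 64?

For a tangent, require d(centre, line) = r = 8.
|3·(−8) + 7·(−8) − c| / √58 = 8
|c − (−80)| = 8√58.

c = −80 ± 8√58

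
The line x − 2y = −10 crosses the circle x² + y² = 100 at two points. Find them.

(−10, 0) and (6, 8)

Express y = (10 + x)/2 and substitute into the circle:
5x² + 20x − 300 = 0  ⟹  x² + 4x − 60 = 0
x = 6 or x = −10, giving (6, 8) and (−10, 0).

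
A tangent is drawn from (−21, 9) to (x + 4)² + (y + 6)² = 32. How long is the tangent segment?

With centre O = (−4, −6), |OP|² = 514 and r² = 32.
The tangent meets the radius at right angles, so tangent² = |PO|² − r² = 514 − 32 = 482.

√482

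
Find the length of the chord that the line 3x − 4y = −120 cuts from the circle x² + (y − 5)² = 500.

The distance from (0, 5) to the line is 100/√25, and r² = 500.
Half the chord is √(r² − d²) = √(100), so the full chord is 20.

20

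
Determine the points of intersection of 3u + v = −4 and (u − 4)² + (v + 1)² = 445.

(−7, 17) and (6, −22)

Substitute v = −3u − 4:
10u² + 10u − 420 = 0  ⟹  u² + u − 42 = 0
u = 6 or u = −7, giving (6, −22) and (−7, 17).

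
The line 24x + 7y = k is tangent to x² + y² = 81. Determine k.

k = −225 or k = 225

Tangency holds when the distance from the centre (0, 0) to the line equals the radius 9:
|24·0 + 7·0 − k| / √625 = 9
|k| = 9·25, so k = 225 or k = −225.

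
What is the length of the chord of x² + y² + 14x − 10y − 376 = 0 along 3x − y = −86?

6√10

Substitute y = 3x + 86:
10x² + 500x + 6160 = 0  ⟹  x² + 50x + 616 = 0
x = −22 or x = −28, giving (−22, 20) and (−28, 2).
|(−22, 20) − (−28, 2)| = √((6)² + (18)²) = 6√10.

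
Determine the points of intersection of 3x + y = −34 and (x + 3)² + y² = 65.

(−11, −1) and (−10, −4)

Express y = −3x − 34 and substitute into the circle:
10x² + 210x + 1100 = 0  ⟹  x² + 21x + 110 = 0
x = −10 or x = −11, giving (−10, −4) and (−11, −1).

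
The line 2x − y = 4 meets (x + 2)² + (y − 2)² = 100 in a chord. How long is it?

8√5

Express y = 2x − 4 and substitute into the circle:
5x² − 20x − 60 = 0  ⟹  x² − 4x − 12 = 0
x = 6 or x = −2, giving (6, 8) and (−2, −8).
Chord length = distance between (6, 8) and (−2, −8) = √320 = 8√5.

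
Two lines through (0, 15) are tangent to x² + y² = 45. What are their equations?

2x + y = 15 and 2x − y = −15

Write the tangent as mx − y + (15 − m·(0)) = 0 and set its distance from the centre to 3√5:
[m·(0) − (−15)]² = 45(m² + 1)
m² − 4 = 0, so m = −2 or m = 2.
Through (0, 15) these give 2x + y = 15 and 2x − y = −15.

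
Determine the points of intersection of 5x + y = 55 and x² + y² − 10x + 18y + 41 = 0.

(12, −5) and (13, −10)

From the line, y = −5x + 55. Substituting:
26x² − 650x + 4056 = 0  ⟹  x² − 25x + 156 = 0
x = 13 or x = 12, giving (13, −10) and (12, −5).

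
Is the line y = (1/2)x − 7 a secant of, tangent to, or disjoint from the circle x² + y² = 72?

Centre (0, 0), r² = 72. Distance² from centre to line = (−14)²/5 = 196/5.
Since d² < r², the line cuts the circle twice.

secant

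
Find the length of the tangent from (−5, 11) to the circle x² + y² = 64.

With centre O = (0, 0), |OP|² = 146 and r² = 64.
By the tangent–radius right angle, tangent length = √(|PO|² − r²) = √82.

√82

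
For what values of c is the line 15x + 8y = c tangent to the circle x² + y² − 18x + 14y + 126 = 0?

For a tangent, require d(centre, line) = r = 2.
|15·9 + 8·(−7) − c| / √289 = 2
|c − (79)| = 2·17, so c = 113 or c = 45.

c = 45 or c = 113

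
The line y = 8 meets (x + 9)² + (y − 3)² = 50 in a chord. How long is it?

The distance from (−9, 3) to the line is 5, and r² = 50.
Half the chord is √(r² − d²) = √(25), so the full chord is 10.

10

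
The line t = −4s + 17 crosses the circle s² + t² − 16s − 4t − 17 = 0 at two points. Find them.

Substitute t = −4s + 17:
17s² − 136s + 204 = 0  ⟹  s² − 8s + 12 = 0
s = 6 or s = 2, giving (6, −7) and (2, 9).

(2, 9) and (6, −7)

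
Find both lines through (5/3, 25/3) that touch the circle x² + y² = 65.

Write the tangent as mx − y + (25/3 − m·(5/3)) = 0 and set its distance from the centre to √65:
(−5/3m − (−25/3))² = 65(m² + 1)
56m² + 25m − 4 = 0, so m = 1/8 or m = −4/7.
Through (5/3, 25/3) these give x − 8y = −65 and 4x + 7y = 65.

x − 8y = −65 and 4x + 7y = 65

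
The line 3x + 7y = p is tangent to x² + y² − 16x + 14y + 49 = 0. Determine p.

The line touches the circle iff its distance from (8, −7) is 8:
|3·8 + 7·(−7) − p| / √58 = 8
|p − (−25)| = 8√58.

p = −25 ± 8√58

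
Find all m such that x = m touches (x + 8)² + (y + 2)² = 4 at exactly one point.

m = −10 or m = −6

For a tangent, require d(centre, line) = r = 2.
|1·(−8) + 0·(−2) − m| / √1 = 2
|m − (−8)| = 2, so m = −6 or m = −10.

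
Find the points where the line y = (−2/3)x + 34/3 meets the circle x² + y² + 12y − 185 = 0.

(5, 8) and (11, 4)

From the line, y = (34 − 2x)/3. Substituting:
13x² − 208x + 715 = 0  ⟹  x² − 16x + 55 = 0
x = 11 or x = 5, giving (11, 4) and (5, 8).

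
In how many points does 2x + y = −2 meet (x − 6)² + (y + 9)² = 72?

2

d² = (2·6 + 1·(−9) − (−2))²/5 = 5; r² = 72.
Since d² < r², the line cuts the circle twice.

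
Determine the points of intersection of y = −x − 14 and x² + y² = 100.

From the line, y = −x − 14. Substituting:
2x² + 28x + 96 = 0  ⟹  x² + 14x + 48 = 0
x = −6 or x = −8, giving (−6, −8) and (−8, −6).

(−8, −6) and (−6, −8)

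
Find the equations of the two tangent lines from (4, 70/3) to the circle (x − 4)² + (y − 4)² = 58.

7x + 3y = 98 and 7x − 3y = −42

Let a tangent through (4, 70/3) have slope m. Its distance from (4, 4) must equal √58:
[m·(0) − (−58/3)]² = 58(m² + 1)
9m² − 49 = 0, so m = −7/3 or m = 7/3.
Through (4, 70/3) these give 7x + 3y = 98 and 7x − 3y = −42.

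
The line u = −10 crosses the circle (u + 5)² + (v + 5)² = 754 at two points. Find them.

(−10, −32) and (−10, 22)

The line gives u = −10. Substituting into the circle:
v² + 10v − 704 = 0
v = 22 or v = −32, giving (−10, 22) and (−10, −32).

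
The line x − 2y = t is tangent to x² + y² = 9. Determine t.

The line touches the circle iff its distance from (0, 0) is 3:
|1·0 − 2·0 − t| / √5 = 3
|t| = 3√5.

t = ±3√5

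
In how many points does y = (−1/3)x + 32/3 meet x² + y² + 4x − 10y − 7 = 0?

Centre (−2, 5), r² = 36. Distance² from centre to line = (−19)²/10 = 361/10.
Since d² > r², the line lies outside the circle.

0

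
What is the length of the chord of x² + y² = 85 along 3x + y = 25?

The distance from (0, 0) to the line is 25/√10, and r² = 85.
Half the chord is √(r² − d²) = √(45/2), so the full chord is 3√10.

3√10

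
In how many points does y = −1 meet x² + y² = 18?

2

d² = (0·0 + 1·0 − (−1))² = 1; r² = 18.
Since d² < r², the line cuts the circle twice.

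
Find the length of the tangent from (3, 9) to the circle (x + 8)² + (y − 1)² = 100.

√85

With centre O = (−8, 1), |OP|² = 185 and r² = 100.
The tangent meets the radius at right angles, so tangent² = |PO|² − r² = 185 − 100 = 85.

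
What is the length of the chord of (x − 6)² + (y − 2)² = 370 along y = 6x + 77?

Express y = 6x + 77 and substitute into the circle:
37x² + 888x + 5291 = 0  ⟹  x² + 24x + 143 = 0
x = −11 or x = −13, giving (−11, 11) and (−13, −1).
|(−11, 11) − (−13, −1)| = √((2)² + (12)²) = 2√37.

2√37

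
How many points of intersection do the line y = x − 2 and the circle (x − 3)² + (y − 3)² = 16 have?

Substituting the line into the circle gives 2x² − 16x + 18 = 0.
Discriminant = (−16)² − 4·2·(18) = 112 > 0.
Two real roots: the line is a secant.

2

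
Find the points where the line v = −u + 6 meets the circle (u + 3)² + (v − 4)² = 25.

Substitute v = −u + 6:
2u² + 2u − 12 = 0  ⟹  u² + u − 6 = 0
u = 2 or u = −3, giving (2, 4) and (−3, 9).

(−3, 9) and (2, 4)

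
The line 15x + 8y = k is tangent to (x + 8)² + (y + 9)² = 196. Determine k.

k = −430 or k = 46

Tangency holds when the distance from the centre (−8, −9) to the line equals the radius 14:
|15·(−8) + 8·(−9) − k| / √289 = 14
|k − (−192)| = 14·17, so k = 46 or k = −430.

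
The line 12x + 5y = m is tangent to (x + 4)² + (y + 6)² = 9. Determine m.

m = −117 or m = −39

For a tangent, require d(centre, line) = r = 3.
|12·(−4) + 5·(−6) − m| / √169 = 3
|m − (−78)| = 3·13, so m = −39 or m = −117.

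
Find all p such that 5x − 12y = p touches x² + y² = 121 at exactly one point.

For a tangent, require d(centre, line) = r = 11.
|5·0 − 12·0 − p| / √169 = 11
|p| = 11·13, so p = 143 or p = −143.

p = −143 or p = 143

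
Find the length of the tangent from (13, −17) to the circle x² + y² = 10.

8√7

The centre is (0, 0) and r = √10. The square of the distance from P to the centre is 169 + 289 = 458.
By the tangent–radius right angle, tangent length = √(|PO|² − r²) = √448 = 8√7.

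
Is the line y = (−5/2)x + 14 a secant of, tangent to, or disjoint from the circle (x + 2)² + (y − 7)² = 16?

disjoint

d² = (5·(−2) + 2·7 − (28))²/29 = 576/29; r² = 16.
Since d² > r², the line lies outside the circle.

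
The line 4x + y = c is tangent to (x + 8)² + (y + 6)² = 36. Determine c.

c = −38 ± 6√17

Tangency holds when the distance from the centre (−8, −6) to the line equals the radius 6:
|4·(−8) + 1·(−6) − c| / √17 = 6
|c − (−38)| = 6√17.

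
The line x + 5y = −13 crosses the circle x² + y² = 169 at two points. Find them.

(−13, 0) and (12, −5)

Substitute y = (−13 − x)/5:
26x² + 26x − 4056 = 0  ⟹  x² + x − 156 = 0
x = 12 or x = −13, giving (12, −5) and (−13, 0).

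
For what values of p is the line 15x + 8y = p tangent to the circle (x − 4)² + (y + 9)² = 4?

The line touches the circle iff its distance from (4, −9) is 2:
|15·4 + 8·(−9) − p| / √289 = 2
|p − (−12)| = 2·17, so p = 22 or p = −46.

p = −46 or p = 22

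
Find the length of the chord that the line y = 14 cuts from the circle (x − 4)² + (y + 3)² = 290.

2

The distance from (4, −3) to the line is 17, and r² = 290.
Half the chord is √(r² − d²) = √(1), so the full chord is 2.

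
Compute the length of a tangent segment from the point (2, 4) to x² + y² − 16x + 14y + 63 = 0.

With centre O = (8, −7), |OP|² = 157 and r² = 50.
Power of the point: PT² = |PO|² − r² = 107, so PT = √107.

√107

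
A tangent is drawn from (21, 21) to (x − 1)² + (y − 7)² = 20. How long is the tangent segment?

The centre is (1, 7) and r = 2√5. The square of the distance from P to the centre is 400 + 196 = 596.
Power of the point: PT² = |PO|² − r² = 576, so PT = 24.

24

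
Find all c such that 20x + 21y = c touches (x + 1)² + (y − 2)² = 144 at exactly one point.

c = −326 or c = 370

The line touches the circle iff its distance from (−1, 2) is 12:
|20·(−1) + 21·2 − c| / √841 = 12
|c − (22)| = 12·29, so c = 370 or c = −326.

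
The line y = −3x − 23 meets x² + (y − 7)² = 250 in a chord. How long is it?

Substitute y = −3x − 23:
10x² + 180x + 650 = 0  ⟹  x² + 18x + 65 = 0
x = −5 or x = −13, giving (−5, −8) and (−13, 16).
|(−5, −8) − (−13, 16)| = √((8)² + (−24)²) = 8√10.

8√10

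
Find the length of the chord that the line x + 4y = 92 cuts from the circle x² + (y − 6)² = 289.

The distance from (0, 6) to the line is 68/√17, and r² = 289.
Half the chord is √(r² − d²) = √(17), so the full chord is 2√17.

2√17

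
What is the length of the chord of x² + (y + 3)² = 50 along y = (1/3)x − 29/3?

2√10

The distance from (0, −3) to the line is 20/√10, and r² = 50.
Chord = 2√(r² − d²) = 2·√(10) = 2√10.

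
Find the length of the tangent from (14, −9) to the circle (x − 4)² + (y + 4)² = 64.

With centre O = (4, −4), |OP|² = 125 and r² = 64.
Power of the point: PT² = |PO|² − r² = 61, so PT = √61.

√61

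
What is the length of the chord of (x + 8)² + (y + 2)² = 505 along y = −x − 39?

13√2

Substitute y = −x − 39:
2x² + 90x + 928 = 0  ⟹  x² + 45x + 464 = 0
x = −16 or x = −29, giving (−16, −23) and (−29, −10).
Chord length = distance between (−16, −23) and (−29, −10) = √338 = 13√2.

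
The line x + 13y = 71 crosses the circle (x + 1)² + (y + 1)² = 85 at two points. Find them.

(−7, 6) and (6, 5)

From the line, y = (71 − x)/13. Substituting:
170x² + 170x − 7140 = 0  ⟹  x² + x − 42 = 0
x = 6 or x = −7, giving (6, 5) and (−7, 6).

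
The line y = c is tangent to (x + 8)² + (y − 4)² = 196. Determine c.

Tangency holds when the distance from the centre (−8, 4) to the line equals the radius 14:
|0·(−8) + 1·4 − c| / √1 = 14
|c − (4)| = 14, so c = 18 or c = −10.

c = −10 or c = 18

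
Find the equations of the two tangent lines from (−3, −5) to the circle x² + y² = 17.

x − 4y = 17 and 4x + y = −17

A line y − (−5) = m(x − (−3)) is tangent when its distance from (0, 0) is √17:
[m·(3) − (5)]² = 17(m² + 1)
4m² + 15m − 4 = 0, so m = 1/4 or m = −4.
Through (−3, −5) these give x − 4y = 17 and 4x + y = −17.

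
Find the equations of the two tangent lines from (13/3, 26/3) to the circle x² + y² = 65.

Let a tangent through (13/3, 26/3) have slope m. Its distance from (0, 0) must equal √65:
(−13/3m − (−26/3))² = 65(m² + 1)
32m² + 52m − 7 = 0, so m = −7/4 or m = 1/8.
Through (13/3, 26/3) these give 7x + 4y = 65 and x − 8y = −65.

7x + 4y = 65 and x − 8y = −65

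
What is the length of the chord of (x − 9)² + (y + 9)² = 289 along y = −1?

30

Express y = −1 and substitute into the circle:
x² − 18x − 144 = 0
x = 24 or x = −6, giving (24, −1) and (−6, −1).
|(24, −1) − (−6, −1)| = √((30)² + (0)²) = 30.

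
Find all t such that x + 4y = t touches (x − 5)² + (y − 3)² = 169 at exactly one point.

t = 17 ± 13√17

The line touches the circle iff its distance from (5, 3) is 13:
|1·5 + 4·3 − t| / √17 = 13
|t − (17)| = 13√17.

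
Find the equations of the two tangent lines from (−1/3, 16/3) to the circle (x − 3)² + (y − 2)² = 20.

2x − y = −6 and x − 2y = −11

Let a tangent through (−1/3, 16/3) have slope m. Its distance from (3, 2) must equal 2√5:
(10/3m − (−10/3))² = 20(m² + 1)
2m² − 5m + 2 = 0, so m = 2 or m = 1/2.
With m = 2: 2x − y = −6. With m = 1/2: x − 2y = −11.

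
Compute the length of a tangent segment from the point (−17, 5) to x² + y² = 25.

Centre (0, 0), r² = 25. |PO|² = (−17)² + (5)² = 314.
Power of the point: PT² = |PO|² − r² = 289, so PT = 17.

17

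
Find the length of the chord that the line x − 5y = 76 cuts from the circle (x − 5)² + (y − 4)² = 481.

5√26

Centre (5, 4), r² = 481. Perpendicular distance d from centre to line = |−91| / √26 = 91/√26.
Chord = 2√(r² − d²) = 2·√(325/2) = 5√26.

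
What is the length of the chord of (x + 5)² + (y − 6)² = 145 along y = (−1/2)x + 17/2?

10√5

The distance from (−5, 6) to the line is 10/√5, and r² = 145.
Half the chord is √(r² − d²) = √(125), so the full chord is 10√5.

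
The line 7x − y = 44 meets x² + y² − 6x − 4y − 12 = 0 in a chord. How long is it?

The distance from (3, 2) to the line is 25/√50, and r² = 25.
Chord = 2√(r² − d²) = 2·√(25/2) = 5√2.

5√2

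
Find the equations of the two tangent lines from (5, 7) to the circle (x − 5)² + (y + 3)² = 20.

A line y − (7) = m(x − (5)) is tangent when its distance from (5, −3) is 2√5:
(0m − (−10))² = 20(m² + 1)
m² − 4 = 0, so m = 2 or m = −2.
Through (5, 7) these give 2x − y = 3 and 2x + y = 17.

2x − y = 3 and 2x + y = 17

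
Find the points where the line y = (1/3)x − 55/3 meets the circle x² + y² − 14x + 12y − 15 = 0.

(7, −16) and (13, −14)

Substitute y = (−55 + x)/3:
10x² − 200x + 910 = 0  ⟹  x² − 20x + 91 = 0
x = 13 or x = 7, giving (13, −14) and (7, −16).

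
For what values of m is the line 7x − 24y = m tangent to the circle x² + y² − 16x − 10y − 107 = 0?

The line touches the circle iff its distance from (8, 5) is 14:
|7·8 − 24·5 − m| / √625 = 14
|m − (−64)| = 14·25, so m = 286 or m = −414.

m = −414 or m = 286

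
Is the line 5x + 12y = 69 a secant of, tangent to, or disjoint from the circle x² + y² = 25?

disjoint

Centre (0, 0), r² = 25. Distance² from centre to line = (−69)²/169 = 4761/169.
Since d² > r², the line lies outside the circle.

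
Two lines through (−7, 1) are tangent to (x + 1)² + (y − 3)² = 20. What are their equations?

Let a tangent through (−7, 1) have slope m. Its distance from (−1, 3) must equal 2√5:
[m·(6) − (2)]² = 20(m² + 1)
2m² − 3m − 2 = 0, so m = −1/2 or m = 2.
Through (−7, 1) these give x + 2y = −5 and 2x − y = −15.

x + 2y = −5 and 2x − y = −15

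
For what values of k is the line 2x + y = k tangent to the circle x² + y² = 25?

k = ±5√5

Tangency holds when the distance from the centre (0, 0) to the line equals the radius 5:
|2·0 + 1·0 − k| / √5 = 5
|k| = 5√5.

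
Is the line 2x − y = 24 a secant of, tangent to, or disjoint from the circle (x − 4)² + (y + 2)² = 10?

disjoint

Substituting the line into the circle gives 5x² − 96x + 490 = 0.
Δ = 9216 − 9800 = −584.
No real roots: the line does not meet the circle.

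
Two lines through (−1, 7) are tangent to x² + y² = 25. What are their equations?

4x − 3y = −25 and 3x + 4y = 25

A line y − (7) = m(x − (−1)) is tangent when its distance from (0, 0) is 5:
[m·(1) − (−7)]² = 25(m² + 1)
12m² − 7m − 12 = 0, so m = 4/3 or m = −3/4.
With m = 4/3: 4x − 3y = −25. With m = −3/4: 3x + 4y = 25.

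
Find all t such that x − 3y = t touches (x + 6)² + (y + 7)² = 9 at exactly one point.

t = 15 ± 3√10

For a tangent, require d(centre, line) = r = 3.
|1·(−6) − 3·(−7) − t| / √10 = 3
|t − (15)| = 3√10.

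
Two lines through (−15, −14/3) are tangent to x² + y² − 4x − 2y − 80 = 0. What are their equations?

A line y − (−14/3) = m(x − (−15)) is tangent when its distance from (2, 1) is √85:
[m·(17) − (17/3)]² = 85(m² + 1)
54m² − 51m − 14 = 0, so m = −2/9 or m = 7/6.
With m = −2/9: 2x + 9y = −72. With m = 7/6: 7x − 6y = −77.

2x + 9y = −72 and 7x − 6y = −77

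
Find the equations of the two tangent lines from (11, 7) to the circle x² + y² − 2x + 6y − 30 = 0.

Let a tangent through (11, 7) have slope m. Its distance from (1, −3) must equal 2√10:
(−10m − (−10))² = 40(m² + 1)
3m² − 10m + 3 = 0, so m = 1/3 or m = 3.
With m = 1/3: x − 3y = −10. With m = 3: 3x − y = 26.

x − 3y = −10 and 3x − y = 26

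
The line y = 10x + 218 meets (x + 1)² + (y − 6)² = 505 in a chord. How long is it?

2√101

From the line, y = 10x + 218. Substituting:
101x² + 4242x + 44440 = 0  ⟹  x² + 42x + 440 = 0
x = −20 or x = −22, giving (−20, 18) and (−22, −2).
|(−20, 18) − (−22, −2)| = √((2)² + (20)²) = 2√101.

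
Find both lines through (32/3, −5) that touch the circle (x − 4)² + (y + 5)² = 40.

Write the tangent as mx − y + (−5 − m·(32/3)) = 0 and set its distance from the centre to 2√10:
(−20/3m − (0))² = 40(m² + 1)
m² − 9 = 0, so m = −3 or m = 3.
Through (32/3, −5) these give 3x + y = 27 and 3x − y = 37.

3x + y = 27 and 3x − y = 37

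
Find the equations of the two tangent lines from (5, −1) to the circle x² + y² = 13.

A line y − (−1) = m(x − (5)) is tangent when its distance from (0, 0) is √13:
(−5m − (1))² = 13(m² + 1)
6m² + 5m − 6 = 0, so m = −3/2 or m = 2/3.
With m = −3/2: 3x + 2y = 13. With m = 2/3: 2x − 3y = 13.

3x + 2y = 13 and 2x − 3y = 13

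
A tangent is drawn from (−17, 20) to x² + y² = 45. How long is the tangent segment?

With centre O = (0, 0), |OP|² = 689 and r² = 45.
By the tangent–radius right angle, tangent length = √(|PO|² − r²) = √644 = 2√161.

2√161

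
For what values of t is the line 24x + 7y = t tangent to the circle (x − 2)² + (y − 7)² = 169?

Tangency holds when the distance from the centre (2, 7) to the line equals the radius 13:
|24·2 + 7·7 − t| / √625 = 13
|t − (97)| = 13·25, so t = 422 or t = −228.

t = −228 or t = 422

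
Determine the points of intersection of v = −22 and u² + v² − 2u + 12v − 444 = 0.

Express v = −22 and substitute into the circle:
u² − 2u − 224 = 0
u = 16 or u = −14, giving (16, −22) and (−14, −22).

(−14, −22) and (16, −22)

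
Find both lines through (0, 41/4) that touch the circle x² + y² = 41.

5x + 4y = 41 and 5x − 4y = −41

Let a tangent through (0, 41/4) have slope m. Its distance from (0, 0) must equal √41:
(0m − (−41/4))² = 41(m² + 1)
16m² − 25 = 0, so m = −5/4 or m = 5/4.
With m = −5/4: 5x + 4y = 41. With m = 5/4: 5x − 4y = −41.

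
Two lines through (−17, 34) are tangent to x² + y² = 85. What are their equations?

9x + 2y = −85 and 7x + 6y = 85

A line y − (34) = m(x − (−17)) is tangent when its distance from (0, 0) is √85:
[m·(17) − (−34)]² = 85(m² + 1)
12m² + 68m + 63 = 0, so m = −9/2 or m = −7/6.
With m = −9/2: 9x + 2y = −85. With m = −7/6: 7x + 6y = 85.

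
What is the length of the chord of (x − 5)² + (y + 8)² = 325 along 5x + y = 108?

The distance from (5, −8) to the line is 91/√26, and r² = 325.
Chord = 2√(r² − d²) = 2·√(13/2) = √26.

√26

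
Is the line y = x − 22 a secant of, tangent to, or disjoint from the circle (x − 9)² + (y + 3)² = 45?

Centre (9, −3), r² = 45. Distance² from centre to line = (−10)²/2 = 50.
Since d² > r², the line lies outside the circle.

disjoint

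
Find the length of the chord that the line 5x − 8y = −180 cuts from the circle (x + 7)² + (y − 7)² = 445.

4√89

The distance from (−7, 7) to the line is 89/√89, and r² = 445.
Chord = 2√(r² − d²) = 2·√(356) = 4√89.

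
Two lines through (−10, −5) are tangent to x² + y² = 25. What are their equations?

Let a tangent through (−10, −5) have slope m. Its distance from (0, 0) must equal 5:
[m·(10) − (5)]² = 25(m² + 1)
3m² − 4m = 0, so m = 0 or m = 4/3.
With m = 0: y = −5. With m = 4/3: 4x − 3y = −25.

y = −5 and 4x − 3y = −25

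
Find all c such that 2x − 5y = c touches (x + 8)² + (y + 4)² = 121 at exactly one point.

For a tangent, require d(centre, line) = r = 11.
|2·(−8) − 5·(−4) − c| / √29 = 11
|c − (4)| = 11√29.

c = 4 ± 11√29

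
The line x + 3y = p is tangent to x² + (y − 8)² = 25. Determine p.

The line touches the circle iff its distance from (0, 8) is 5:
|1·0 + 3·8 − p| / √10 = 5
|p − (24)| = 5√10.

p = 24 ± 5√10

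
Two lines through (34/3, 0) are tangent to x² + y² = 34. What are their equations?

3x − 5y = 34 and 3x + 5y = 34

A line y − (0) = m(x − (34/3)) is tangent when its distance from (0, 0) is √34:
[m·(−34/3) − (0)]² = 34(m² + 1)
25m² − 9 = 0, so m = 3/5 or m = −3/5.
With m = 3/5: 3x − 5y = 34. With m = −3/5: 3x + 5y = 34.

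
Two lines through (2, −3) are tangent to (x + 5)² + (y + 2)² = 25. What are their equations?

3x − 4y = 18 and 4x + 3y = −1

A line y − (−3) = m(x − (2)) is tangent when its distance from (−5, −2) is 5:
(−7m − (1))² = 25(m² + 1)
12m² + 7m − 12 = 0, so m = 3/4 or m = −4/3.
With m = 3/4: 3x − 4y = 18. With m = −4/3: 4x + 3y = −1.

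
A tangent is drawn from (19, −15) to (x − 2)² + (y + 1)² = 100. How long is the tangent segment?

The centre is (2, −1) and r = 10. The square of the distance from P to the centre is 289 + 196 = 485.
The tangent meets the radius at right angles, so tangent² = |PO|² − r² = 485 − 100 = 385.

√385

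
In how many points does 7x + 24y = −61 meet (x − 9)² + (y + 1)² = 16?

1

Centre (9, −1), r² = 16. Distance² from centre to line = (100)²/625 = 16.
Since d² = r², the line is tangent.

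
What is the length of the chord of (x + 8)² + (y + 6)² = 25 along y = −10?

6

Express y = −10 and substitute into the circle:
x² + 16x + 55 = 0
x = −5 or x = −11, giving (−5, −10) and (−11, −10).
Chord length = distance between (−5, −10) and (−11, −10) = √36 = 6.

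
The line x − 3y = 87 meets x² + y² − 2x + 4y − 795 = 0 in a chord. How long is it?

Express y = (−87 + x)/3 and substitute into the circle:
10x² − 180x − 630 = 0  ⟹  x² − 18x − 63 = 0
x = 21 or x = −3, giving (21, −22) and (−3, −30).
|(21, −22) − (−3, −30)| = √((24)² + (8)²) = 8√10.

8√10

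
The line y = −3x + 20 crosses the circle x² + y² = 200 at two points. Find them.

(2, 14) and (10, −10)

Express y = −3x + 20 and substitute into the circle:
10x² − 120x + 200 = 0  ⟹  x² − 12x + 20 = 0
x = 10 or x = 2, giving (10, −10) and (2, 14).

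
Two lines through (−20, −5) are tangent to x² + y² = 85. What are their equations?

Let a tangent through (−20, −5) have slope m. Its distance from (0, 0) must equal √85:
(20m − (5))² = 85(m² + 1)
63m² − 40m − 12 = 0, so m = 6/7 or m = −2/9.
Through (−20, −5) these give 6x − 7y = −85 and 2x + 9y = −85.

6x − 7y = −85 and 2x + 9y = −85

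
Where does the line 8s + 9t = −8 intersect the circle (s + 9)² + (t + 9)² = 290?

Express t = (−8 − 8s)/9 and substitute into the circle:
145s² + 290s − 11600 = 0  ⟹  s² + 2s − 80 = 0
s = 8 or s = −10, giving (8, −8) and (−10, 8).

(−10, 8) and (8, −8)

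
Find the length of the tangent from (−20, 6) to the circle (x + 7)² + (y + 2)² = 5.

2√57

Centre (−7, −2), r² = 5. |PO|² = (−13)² + (8)² = 233.
By the tangent–radius right angle, tangent length = √(|PO|² − r²) = √228 = 2√57.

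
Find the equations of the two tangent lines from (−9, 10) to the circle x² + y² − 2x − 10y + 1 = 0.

4x + 3y = −6 and y = 10

Write the tangent as mx − y + (10 − m·(−9)) = 0 and set its distance from the centre to 5:
[m·(10) − (−5)]² = 25(m² + 1)
3m² + 4m = 0, so m = −4/3 or m = 0.
Through (−9, 10) these give 4x + 3y = −6 and y = 10.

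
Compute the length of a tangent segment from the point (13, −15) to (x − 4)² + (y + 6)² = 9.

With centre O = (4, −6), |OP|² = 162 and r² = 9.
By the tangent–radius right angle, tangent length = √(|PO|² − r²) = √153 = 3√17.

3√17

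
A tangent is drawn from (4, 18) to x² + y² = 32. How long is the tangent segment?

2√77

The centre is (0, 0) and r = 4√2. The square of the distance from P to the centre is 16 + 324 = 340.
The tangent meets the radius at right angles, so tangent² = |PO|² − r² = 340 − 32 = 308.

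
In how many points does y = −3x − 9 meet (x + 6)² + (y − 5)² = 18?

2

Substituting the line into the circle gives 10x² + 96x + 214 = 0.
Discriminant = (96)² − 4·10·(214) = 656 > 0.
Two real roots: the line is a secant.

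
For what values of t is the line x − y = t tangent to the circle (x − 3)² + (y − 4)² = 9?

t = −1 ± 3√2

For a tangent, require d(centre, line) = r = 3.
|1·3 − 1·4 − t| / √2 = 3
|t − (−1)| = 3√2.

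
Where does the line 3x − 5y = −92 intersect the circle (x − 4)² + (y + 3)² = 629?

(−19, 7) and (6, 22)

Substitute y = (92 + 3x)/5:
34x² + 442x − 3876 = 0  ⟹  x² + 13x − 114 = 0
x = 6 or x = −19, giving (6, 22) and (−19, 7).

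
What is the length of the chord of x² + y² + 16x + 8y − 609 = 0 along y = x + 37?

17√2

From the line, y = x + 37. Substituting:
2x² + 98x + 1056 = 0  ⟹  x² + 49x + 528 = 0
x = −16 or x = −33, giving (−16, 21) and (−33, 4).
|(−16, 21) − (−33, 4)| = √((17)² + (17)²) = 17√2.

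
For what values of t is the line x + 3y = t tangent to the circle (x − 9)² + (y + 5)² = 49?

For a tangent, require d(centre, line) = r = 7.
|1·9 + 3·(−5) − t| / √10 = 7
|t − (−6)| = 7√10.

t = −6 ± 7√10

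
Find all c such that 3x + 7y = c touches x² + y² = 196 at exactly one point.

c = ±14√58

Tangency holds when the distance from the centre (0, 0) to the line equals the radius 14:
|3·0 + 7·0 − c| / √58 = 14
|c| = 14√58.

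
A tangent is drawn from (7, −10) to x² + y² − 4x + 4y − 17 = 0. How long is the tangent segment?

With centre O = (2, −2), |OP|² = 89 and r² = 25.
Power of the point: PT² = |PO|² − r² = 64, so PT = 8.

8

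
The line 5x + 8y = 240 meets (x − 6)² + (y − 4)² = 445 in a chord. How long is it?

2√89

The distance from (6, 4) to the line is 178/√89, and r² = 445.
Chord = 2√(r² − d²) = 2·√(89) = 2√89.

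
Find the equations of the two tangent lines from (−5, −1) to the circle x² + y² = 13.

Write the tangent as mx − y + (−1 − m·(−5)) = 0 and set its distance from the centre to √13:
(5m − (1))² = 13(m² + 1)
6m² − 5m − 6 = 0, so m = 3/2 or m = −2/3.
Through (−5, −1) these give 3x − 2y = −13 and 2x + 3y = −13.

3x − 2y = −13 and 2x + 3y = −13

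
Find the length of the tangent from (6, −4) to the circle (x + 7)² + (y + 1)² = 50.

The centre is (−7, −1) and r = 5√2. The square of the distance from P to the centre is 169 + 9 = 178.
Power of the point: PT² = |PO|² − r² = 128, so PT = 8√2.

8√2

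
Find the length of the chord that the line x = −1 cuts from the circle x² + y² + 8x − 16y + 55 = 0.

8

The line gives x = −1. Substituting into the circle:
y² − 16y + 48 = 0
y = 12 or y = 4, giving (−1, 12) and (−1, 4).
|(−1, 12) − (−1, 4)| = √((0)² + (8)²) = 8.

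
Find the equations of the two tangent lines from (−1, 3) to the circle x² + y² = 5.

x + 2y = 5 and 2x − y = −5

Let a tangent through (−1, 3) have slope m. Its distance from (0, 0) must equal √5:
[m·(1) − (−3)]² = 5(m² + 1)
2m² − 3m − 2 = 0, so m = −1/2 or m = 2.
With m = −1/2: x + 2y = 5. With m = 2: 2x − y = −5.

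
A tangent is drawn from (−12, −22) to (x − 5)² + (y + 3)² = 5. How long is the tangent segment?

√645

Centre (5, −3), r² = 5. |PO|² = (−17)² + (−19)² = 650.
Power of the point: PT² = |PO|² − r² = 645, so PT = √645.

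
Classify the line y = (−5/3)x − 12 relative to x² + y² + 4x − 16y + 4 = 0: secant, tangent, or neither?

Substituting the line into the circle gives 34x² + 636x + 3060 = 0.
Discriminant = (636)² − 4·34·(3060) = −11664 < 0.
No real roots: the line does not meet the circle.

neither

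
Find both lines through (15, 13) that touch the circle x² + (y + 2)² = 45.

2x − y = 17 and x − 2y = −11

A line y − (13) = m(x − (15)) is tangent when its distance from (0, −2) is 3√5:
[m·(−15) − (−15)]² = 45(m² + 1)
2m² − 5m + 2 = 0, so m = 2 or m = 1/2.
Through (15, 13) these give 2x − y = 17 and x − 2y = −11.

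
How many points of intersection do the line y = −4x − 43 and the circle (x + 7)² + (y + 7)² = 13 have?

2

Centre (−7, −7), r² = 13. Distance² from centre to line = (8)²/17 = 64/17.
Since d² < r², the line cuts the circle twice.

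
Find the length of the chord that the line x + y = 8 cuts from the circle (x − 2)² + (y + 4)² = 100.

10√2

From the line, y = −x + 8. Substituting:
2x² − 28x + 48 = 0  ⟹  x² − 14x + 24 = 0
x = 12 or x = 2, giving (12, −4) and (2, 6).
Chord length = distance between (12, −4) and (2, 6) = √200 = 10√2.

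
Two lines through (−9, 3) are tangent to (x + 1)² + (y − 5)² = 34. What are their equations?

5x − 3y = −54 and 3x + 5y = −12

A line y − (3) = m(x − (−9)) is tangent when its distance from (−1, 5) is √34:
(8m − (2))² = 34(m² + 1)
15m² − 16m − 15 = 0, so m = 5/3 or m = −3/5.
With m = 5/3: 5x − 3y = −54. With m = −3/5: 3x + 5y = −12.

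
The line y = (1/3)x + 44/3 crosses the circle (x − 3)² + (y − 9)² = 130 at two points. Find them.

From the line, y = (44 + x)/3. Substituting:
10x² − 20x − 800 = 0  ⟹  x² − 2x − 80 = 0
x = 10 or x = −8, giving (10, 18) and (−8, 12).

(−8, 12) and (10, 18)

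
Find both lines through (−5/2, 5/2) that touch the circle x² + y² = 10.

3x − y = −10 and x − 3y = −10

Let a tangent through (−5/2, 5/2) have slope m. Its distance from (0, 0) must equal √10:
[m·(5/2) − (−5/2)]² = 10(m² + 1)
3m² − 10m + 3 = 0, so m = 3 or m = 1/3.
Through (−5/2, 5/2) these give 3x − y = −10 and x − 3y = −10.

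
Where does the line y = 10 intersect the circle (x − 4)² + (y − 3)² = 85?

From the line, y = 10. Substituting:
x² − 8x − 20 = 0
x = 10 or x = −2, giving (10, 10) and (−2, 10).

(−2, 10) and (10, 10)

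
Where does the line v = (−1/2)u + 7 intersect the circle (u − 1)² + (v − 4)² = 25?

(−2, 8) and (6, 4)

From the line, v = (14 − u)/2. Substituting:
5u² − 20u − 60 = 0  ⟹  u² − 4u − 12 = 0
u = 6 or u = −2, giving (6, 4) and (−2, 8).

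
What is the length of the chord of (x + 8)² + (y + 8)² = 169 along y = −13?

The distance from (−8, −8) to the line is 5, and r² = 169.
Half the chord is √(r² − d²) = √(144), so the full chord is 24.

24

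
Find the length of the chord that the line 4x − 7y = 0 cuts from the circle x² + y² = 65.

Centre (0, 0), r² = 65. Perpendicular distance d from centre to line = |0| / √65 = 0/√65.
Half the chord is √(r² − d²) = √(65), so the full chord is 2√65.

2√65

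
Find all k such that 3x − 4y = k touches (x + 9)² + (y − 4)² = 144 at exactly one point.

The line touches the circle iff its distance from (−9, 4) is 12:
|3·(−9) − 4·4 − k| / √25 = 12
|k − (−43)| = 12·5, so k = 17 or k = −103.

k = −103 or k = 17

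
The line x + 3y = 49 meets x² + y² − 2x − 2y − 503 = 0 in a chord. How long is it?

11√10

Express y = (49 − x)/3 and substitute into the circle:
10x² − 110x − 2420 = 0  ⟹  x² − 11x − 242 = 0
x = 22 or x = −11, giving (22, 9) and (−11, 20).
|(22, 9) − (−11, 20)| = √((33)² + (−11)²) = 11√10.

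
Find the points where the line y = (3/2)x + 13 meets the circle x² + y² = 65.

Substitute y = (26 + 3x)/2:
13x² + 156x + 416 = 0  ⟹  x² + 12x + 32 = 0
x = −4 or x = −8, giving (−4, 7) and (−8, 1).

(−8, 1) and (−4, 7)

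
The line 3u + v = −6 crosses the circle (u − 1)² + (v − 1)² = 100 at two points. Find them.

Substitute v = −3u − 6:
10u² + 40u − 50 = 0  ⟹  u² + 4u − 5 = 0
u = 1 or u = −5, giving (1, −9) and (−5, 9).

(−5, 9) and (1, −9)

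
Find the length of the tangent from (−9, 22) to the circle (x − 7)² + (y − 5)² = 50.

3√55

The centre is (7, 5) and r = 5√2. The square of the distance from P to the centre is 256 + 289 = 545.
By the tangent–radius right angle, tangent length = √(|PO|² − r²) = √495 = 3√55.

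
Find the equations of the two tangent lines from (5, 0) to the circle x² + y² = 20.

Let a tangent through (5, 0) have slope m. Its distance from (0, 0) must equal 2√5:
(−5m − (0))² = 20(m² + 1)
m² − 4 = 0, so m = −2 or m = 2.
With m = −2: 2x + y = 10. With m = 2: 2x − y = 10.

2x + y = 10 and 2x − y = 10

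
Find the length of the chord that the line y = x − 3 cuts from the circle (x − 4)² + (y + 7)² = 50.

From the line, y = x − 3. Substituting:
2x² − 18 = 0  ⟹  x² − 9 = 0
x = 3 or x = −3, giving (3, 0) and (−3, −6).
|(3, 0) − (−3, −6)| = √((6)² + (6)²) = 6√2.

6√2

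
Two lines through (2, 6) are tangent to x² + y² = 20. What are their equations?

Let a tangent through (2, 6) have slope m. Its distance from (0, 0) must equal 2√5:
[m·(−2) − (−6)]² = 20(m² + 1)
2m² + 3m − 2 = 0, so m = 1/2 or m = −2.
Through (2, 6) these give x − 2y = −10 and 2x + y = 10.

x − 2y = −10 and 2x + y = 10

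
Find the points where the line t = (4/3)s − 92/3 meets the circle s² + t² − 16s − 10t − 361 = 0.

From the line, t = (−92 + 4s)/3. Substituting:
25s² − 1000s + 7975 = 0  ⟹  s² − 40s + 319 = 0
s = 29 or s = 11, giving (29, 8) and (11, −16).

(11, −16) and (29, 8)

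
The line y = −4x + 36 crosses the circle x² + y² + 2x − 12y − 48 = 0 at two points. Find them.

Substitute y = −4x + 36:
17x² − 238x + 816 = 0  ⟹  x² − 14x + 48 = 0
x = 8 or x = 6, giving (8, 4) and (6, 12).

(6, 12) and (8, 4)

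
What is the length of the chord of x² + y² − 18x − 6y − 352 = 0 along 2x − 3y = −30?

10√13

Substitute y = (30 + 2x)/3:
13x² − 78x − 2808 = 0  ⟹  x² − 6x − 216 = 0
x = 18 or x = −12, giving (18, 22) and (−12, 2).
Chord length = distance between (18, 22) and (−12, 2) = √1300 = 10√13.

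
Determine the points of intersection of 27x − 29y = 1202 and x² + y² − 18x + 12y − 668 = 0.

From the line, y = (−1202 + 27x)/29. Substituting:
1570x² − 70650x + 464720 = 0  ⟹  x² − 45x + 296 = 0
x = 37 or x = 8, giving (37, −7) and (8, −34).

(8, −34) and (37, −7)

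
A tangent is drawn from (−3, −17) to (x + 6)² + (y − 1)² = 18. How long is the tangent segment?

3√35

With centre O = (−6, 1), |OP|² = 333 and r² = 18.
By the tangent–radius right angle, tangent length = √(|PO|² − r²) = √315 = 3√35.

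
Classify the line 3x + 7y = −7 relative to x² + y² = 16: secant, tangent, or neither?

Centre (0, 0), r² = 16. Distance² from centre to line = (7)²/58 = 49/58.
Since d² < r², the line cuts the circle twice.

secant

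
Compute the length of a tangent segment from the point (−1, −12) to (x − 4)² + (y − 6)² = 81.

The centre is (4, 6) and r = 9. The square of the distance from P to the centre is 25 + 324 = 349.
By the tangent–radius right angle, tangent length = √(|PO|² − r²) = √268 = 2√67.

2√67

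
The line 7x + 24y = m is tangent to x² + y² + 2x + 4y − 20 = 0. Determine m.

For a tangent, require d(centre, line) = r = 5.
|7·(−1) + 24·(−2) − m| / √625 = 5
|m − (−55)| = 5·25, so m = 70 or m = −180.

m = −180 or m = 70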